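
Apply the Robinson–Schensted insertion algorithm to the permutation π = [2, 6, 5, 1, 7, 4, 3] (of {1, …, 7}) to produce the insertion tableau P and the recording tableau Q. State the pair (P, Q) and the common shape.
P = [1, 3, 7] / [2, 4] / [5] / [6];  Q = [1, 2, 5] / [3, 6] / [4] / [7];  common shape = (3, 2, 1, 1)

Row-insert the values π_1, π_2, … into P one at a time, bumping the leftmost entry strictly greater than the inserted value down to the next row. The recording tableau Q records, in position (i, j), the step at which that cell was added to P.
  Insert 2 (step 1): P = [2];  Q = [1]
  Insert 6 (step 2): P = [2, 6];  Q = [1, 2]
  Insert 5 (step 3): P = [2, 5] / [6];  Q = [1, 2] / [3]
  Insert 1 (step 4): P = [1, 5] / [2] / [6];  Q = [1, 2] / [3] / [4]
  Insert 7 (step 5): P = [1, 5, 7] / [2] / [6];  Q = [1, 2, 5] / [3] / [4]
  Insert 4 (step 6): P = [1, 4, 7] / [2, 5] / [6];  Q = [1, 2, 5] / [3, 6] / [4]
  Insert 3 (step 7): P = [1, 3, 7] / [2, 4] / [5] / [6];  Q = [1, 2, 5] / [3, 6] / [4] / [7]
Final shape: (3, 2, 1, 1).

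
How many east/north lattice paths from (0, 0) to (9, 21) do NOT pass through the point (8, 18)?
Number of paths = 8058050

Total paths from (0, 0) to (9, 21): C(30, 9) = 14307150. Paths through (8, 18): (paths (0, 0) → (8, 18)) × (paths (8, 18) → (9, 21)) = C(26, 8) · C(4, 1) = 1562275 · 4 = 6249100. Avoidance count = 14307150 − 6249100 = 8058050.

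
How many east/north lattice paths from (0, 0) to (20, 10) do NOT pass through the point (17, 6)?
Number of paths = 26511870

Total paths from (0, 0) to (20, 10): C(30, 20) = 30045015. Paths through (17, 6): (paths (0, 0) → (17, 6)) × (paths (17, 6) → (20, 10)) = C(23, 17) · C(7, 3) = 100947 · 35 = 3533145. Avoidance count = 30045015 − 3533145 = 26511870.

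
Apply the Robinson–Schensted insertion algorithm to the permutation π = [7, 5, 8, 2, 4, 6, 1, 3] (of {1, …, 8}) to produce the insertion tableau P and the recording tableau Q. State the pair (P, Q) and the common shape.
P = [1, 3, 6] / [2, 4] / [5, 8] / [7];  Q = [1, 3, 6] / [2, 5] / [4, 8] / [7];  common shape = (3, 2, 2, 1)

Row-insert the values π_1, π_2, … into P one at a time, bumping the leftmost entry strictly greater than the inserted value down to the next row. The recording tableau Q records, in position (i, j), the step at which that cell was added to P.
  Insert 7 (step 1): P = [7];  Q = [1]
  Insert 5 (step 2): P = [5] / [7];  Q = [1] / [2]
  Insert 8 (step 3): P = [5, 8] / [7];  Q = [1, 3] / [2]
  Insert 2 (step 4): P = [2, 8] / [5] / [7];  Q = [1, 3] / [2] / [4]
  Insert 4 (step 5): P = [2, 4] / [5, 8] / [7];  Q = [1, 3] / [2, 5] / [4]
  Insert 6 (step 6): P = [2, 4, 6] / [5, 8] / [7];  Q = [1, 3, 6] / [2, 5] / [4]
  Insert 1 (step 7): P = [1, 4, 6] / [2, 8] / [5] / [7];  Q = [1, 3, 6] / [2, 5] / [4] / [7]
  Insert 3 (step 8): P = [1, 3, 6] / [2, 4] / [5, 8] / [7];  Q = [1, 3, 6] / [2, 5] / [4, 8] / [7]
Final shape: (3, 2, 2, 1).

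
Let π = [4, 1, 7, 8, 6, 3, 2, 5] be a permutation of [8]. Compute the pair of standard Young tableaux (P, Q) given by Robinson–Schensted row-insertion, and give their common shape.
P = [1, 2, 5] / [3, 6, 8] / [4] / [7];  Q = [1, 3, 4] / [2, 5, 8] / [6] / [7];  common shape = (3, 3, 1, 1)

Row-insert the values π_1, π_2, … into P one at a time, bumping the leftmost entry strictly greater than the inserted value down to the next row. The recording tableau Q records, in position (i, j), the step at which that cell was added to P.
  Insert 4 (step 1): P = [4];  Q = [1]
  Insert 1 (step 2): P = [1] / [4];  Q = [1] / [2]
  Insert 7 (step 3): P = [1, 7] / [4];  Q = [1, 3] / [2]
  Insert 8 (step 4): P = [1, 7, 8] / [4];  Q = [1, 3, 4] / [2]
  Insert 6 (step 5): P = [1, 6, 8] / [4, 7];  Q = [1, 3, 4] / [2, 5]
  Insert 3 (step 6): P = [1, 3, 8] / [4, 6] / [7];  Q = [1, 3, 4] / [2, 5] / [6]
  Insert 2 (step 7): P = [1, 2, 8] / [3, 6] / [4] / [7];  Q = [1, 3, 4] / [2, 5] / [6] / [7]
  Insert 5 (step 8): P = [1, 2, 5] / [3, 6, 8] / [4] / [7];  Q = [1, 3, 4] / [2, 5, 8] / [6] / [7]
Final shape: (3, 3, 1, 1).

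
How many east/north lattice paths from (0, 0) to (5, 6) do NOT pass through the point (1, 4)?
Number of paths = 387

Total paths from (0, 0) to (5, 6): C(11, 5) = 462. Paths through (1, 4): (paths (0, 0) → (1, 4)) × (paths (1, 4) → (5, 6)) = C(5, 1) · C(6, 4) = 5 · 15 = 75. Avoidance count = 462 − 75 = 387.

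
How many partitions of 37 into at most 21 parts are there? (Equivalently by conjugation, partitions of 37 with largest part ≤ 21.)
p(37, parts ≤ 21) = 20953

Use the recurrence p(n, m) = p(n, m−1) + p(n−m, m): either the largest part is < m (count p(n, m−1)) or the largest part is exactly m (remove one copy of m, count p(n−m, m)). With p(0, ·) = 1 this gives p(37, parts ≤ 21) = 20953. (By conjugating Young diagrams, this also counts partitions of 37 into at most 21 parts.)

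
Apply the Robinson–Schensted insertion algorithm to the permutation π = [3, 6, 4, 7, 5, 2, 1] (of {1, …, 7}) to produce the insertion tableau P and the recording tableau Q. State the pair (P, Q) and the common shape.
P = [1, 4, 5] / [2, 7] / [3] / [6];  Q = [1, 2, 4] / [3, 5] / [6] / [7];  common shape = (3, 2, 1, 1)

Row-insert the values π_1, π_2, … into P one at a time, bumping the leftmost entry strictly greater than the inserted value down to the next row. The recording tableau Q records, in position (i, j), the step at which that cell was added to P.
  Insert 3 (step 1): P = [3];  Q = [1]
  Insert 6 (step 2): P = [3, 6];  Q = [1, 2]
  Insert 4 (step 3): P = [3, 4] / [6];  Q = [1, 2] / [3]
  Insert 7 (step 4): P = [3, 4, 7] / [6];  Q = [1, 2, 4] / [3]
  Insert 5 (step 5): P = [3, 4, 5] / [6, 7];  Q = [1, 2, 4] / [3, 5]
  Insert 2 (step 6): P = [2, 4, 5] / [3, 7] / [6];  Q = [1, 2, 4] / [3, 5] / [6]
  Insert 1 (step 7): P = [1, 4, 5] / [2, 7] / [3] / [6];  Q = [1, 2, 4] / [3, 5] / [6] / [7]
Final shape: (3, 2, 1, 1).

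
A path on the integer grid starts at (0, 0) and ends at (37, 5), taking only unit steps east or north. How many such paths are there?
Number of paths = 850668

A monotone lattice path from (0, 0) to (37, 5) consists of 37 east steps and 5 north steps in some order, so it is determined by which 37 of the 42 steps are east. The count is C(42, 37) = 850668.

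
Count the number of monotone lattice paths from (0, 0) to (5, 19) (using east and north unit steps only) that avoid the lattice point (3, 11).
Number of paths = 26124

Total paths from (0, 0) to (5, 19): C(24, 5) = 42504. Paths through (3, 11): (paths (0, 0) → (3, 11)) × (paths (3, 11) → (5, 19)) = C(14, 3) · C(10, 2) = 364 · 45 = 16380. Avoidance count = 42504 − 16380 = 26124.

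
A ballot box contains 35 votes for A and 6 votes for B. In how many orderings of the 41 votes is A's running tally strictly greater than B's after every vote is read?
Strict-lead orderings = 3180372

Total orderings of the 41 votes with 35 for A: C(41, 35) = 4496388. By the Bertrand ballot formula (Cycle Lemma / reflection principle), the number of orderings in which A is strictly ahead of B throughout is (p − q)/(p + q) · C(p + q, p) = (35 − 6)/(35 + 6) · 4496388 = 3180372.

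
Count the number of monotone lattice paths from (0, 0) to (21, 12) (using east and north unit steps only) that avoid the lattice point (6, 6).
Number of paths = 304677384

Total paths from (0, 0) to (21, 12): C(33, 21) = 354817320. Paths through (6, 6): (paths (0, 0) → (6, 6)) × (paths (6, 6) → (21, 12)) = C(12, 6) · C(21, 15) = 924 · 54264 = 50139936. Avoidance count = 354817320 − 50139936 = 304677384.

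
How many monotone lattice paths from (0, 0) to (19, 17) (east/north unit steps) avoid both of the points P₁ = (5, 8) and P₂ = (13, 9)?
Number of paths = 6086804559

Inclusion–exclusion. Total paths: C(36, 19) = 8597496600. Through P₁: C(13, 5)·C(23, 14) = 1051723530. Through P₂: C(22, 13)·C(14, 6) = 1493752260. Since P₁ is strictly southwest of P₂, a monotone path through both must visit P₁ then P₂; paths through both = C(13, 5)·C(9, 8)·C(14, 6) = 34783749. Avoid both = 8597496600 − 1051723530 − 1493752260 + 34783749 = 6086804559.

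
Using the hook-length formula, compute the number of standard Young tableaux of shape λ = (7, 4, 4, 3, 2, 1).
# SYT of shape (7, 4, 4, 3, 2, 1) = 814773960

Hook-length formula: f^λ = n! / Π hook(c), product over all cells c of the Young diagram. For λ = (7, 4, 4, 3, 2, 1), n = 21 boxes. Hook lengths by row (left-to-right, top-to-bottom): [12, 10, 8, 6, 3, 2, 1]; [8, 6, 4, 2]; [7, 5, 3, 1]; [5, 3, 1]; [3, 1]; [1]. Product of hooks = 62705664000. So f^λ = 21! / 62705664000 = 51090942171709440000 / 62705664000 = 814773960.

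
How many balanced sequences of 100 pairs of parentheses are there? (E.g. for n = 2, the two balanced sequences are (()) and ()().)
C_100 = 896519947090131496687170070074100632420837521538745909320

These balanced parentheses are counted by the Catalan number C_n = (1/(n + 1)) · C(2n, n). For n = 100: C_100 = (1/101) · C(200, 100) = 90548514656103281165404177077484163874504589675413336841320/101 = 896519947090131496687170070074100632420837521538745909320.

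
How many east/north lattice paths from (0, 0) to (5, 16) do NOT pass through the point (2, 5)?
Number of paths = 12705

Total paths from (0, 0) to (5, 16): C(21, 5) = 20349. Paths through (2, 5): (paths (0, 0) → (2, 5)) × (paths (2, 5) → (5, 16)) = C(7, 2) · C(14, 3) = 21 · 364 = 7644. Avoidance count = 20349 − 7644 = 12705.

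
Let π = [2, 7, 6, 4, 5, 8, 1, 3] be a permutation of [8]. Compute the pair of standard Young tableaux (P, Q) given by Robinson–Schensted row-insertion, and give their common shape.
P = [1, 3, 5, 8] / [2, 4] / [6] / [7];  Q = [1, 2, 5, 6] / [3, 8] / [4] / [7];  common shape = (4, 2, 1, 1)

Row-insert the values π_1, π_2, … into P one at a time, bumping the leftmost entry strictly greater than the inserted value down to the next row. The recording tableau Q records, in position (i, j), the step at which that cell was added to P.
  Insert 2 (step 1): P = [2];  Q = [1]
  Insert 7 (step 2): P = [2, 7];  Q = [1, 2]
  Insert 6 (step 3): P = [2, 6] / [7];  Q = [1, 2] / [3]
  Insert 4 (step 4): P = [2, 4] / [6] / [7];  Q = [1, 2] / [3] / [4]
  Insert 5 (step 5): P = [2, 4, 5] / [6] / [7];  Q = [1, 2, 5] / [3] / [4]
  Insert 8 (step 6): P = [2, 4, 5, 8] / [6] / [7];  Q = [1, 2, 5, 6] / [3] / [4]
  Insert 1 (step 7): P = [1, 4, 5, 8] / [2] / [6] / [7];  Q = [1, 2, 5, 6] / [3] / [4] / [7]
  Insert 3 (step 8): P = [1, 3, 5, 8] / [2, 4] / [6] / [7];  Q = [1, 2, 5, 6] / [3, 8] / [4] / [7]
Final shape: (4, 2, 1, 1).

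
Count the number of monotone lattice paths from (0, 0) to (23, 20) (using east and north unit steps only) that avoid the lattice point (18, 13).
Number of paths = 797214482820

Total paths from (0, 0) to (23, 20): C(43, 23) = 960566918220. Paths through (18, 13): (paths (0, 0) → (18, 13)) × (paths (18, 13) → (23, 20)) = C(31, 18) · C(12, 5) = 206253075 · 792 = 163352435400. Avoidance count = 960566918220 − 163352435400 = 797214482820.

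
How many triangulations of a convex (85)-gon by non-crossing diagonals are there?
C_83 = 68854441132780194707888052034668647142985206100

These polygon triangulations are counted by the Catalan number C_n = (1/(n + 1)) · C(2n, n). For n = 83: C_83 = (1/84) · C(166, 83) = 5783773055153536355462596370912166360010757312400/84 = 68854441132780194707888052034668647142985206100.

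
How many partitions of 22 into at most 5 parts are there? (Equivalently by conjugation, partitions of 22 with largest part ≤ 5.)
p(22, parts ≤ 5) = 255

Use the recurrence p(n, m) = p(n, m−1) + p(n−m, m): either the largest part is < m (count p(n, m−1)) or the largest part is exactly m (remove one copy of m, count p(n−m, m)). With p(0, ·) = 1 this gives p(22, parts ≤ 5) = 255. (By conjugating Young diagrams, this also counts partitions of 22 into at most 5 parts.)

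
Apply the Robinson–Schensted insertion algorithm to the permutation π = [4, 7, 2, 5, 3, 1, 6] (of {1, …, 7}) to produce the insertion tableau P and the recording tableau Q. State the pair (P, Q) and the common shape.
P = [1, 3, 6] / [2, 5] / [4] / [7];  Q = [1, 2, 7] / [3, 4] / [5] / [6];  common shape = (3, 2, 1, 1)

Row-insert the values π_1, π_2, … into P one at a time, bumping the leftmost entry strictly greater than the inserted value down to the next row. The recording tableau Q records, in position (i, j), the step at which that cell was added to P.
  Insert 4 (step 1): P = [4];  Q = [1]
  Insert 7 (step 2): P = [4, 7];  Q = [1, 2]
  Insert 2 (step 3): P = [2, 7] / [4];  Q = [1, 2] / [3]
  Insert 5 (step 4): P = [2, 5] / [4, 7];  Q = [1, 2] / [3, 4]
  Insert 3 (step 5): P = [2, 3] / [4, 5] / [7];  Q = [1, 2] / [3, 4] / [5]
  Insert 1 (step 6): P = [1, 3] / [2, 5] / [4] / [7];  Q = [1, 2] / [3, 4] / [5] / [6]
  Insert 6 (step 7): P = [1, 3, 6] / [2, 5] / [4] / [7];  Q = [1, 2, 7] / [3, 4] / [5] / [6]
Final shape: (3, 2, 1, 1).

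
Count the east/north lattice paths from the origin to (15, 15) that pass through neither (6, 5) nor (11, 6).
Number of paths = 105572024

Inclusion–exclusion. Total paths: C(30, 15) = 155117520. Through P₁: C(11, 6)·C(19, 9) = 42678636. Through P₂: C(17, 11)·C(13, 4) = 8848840. Since P₁ is strictly southwest of P₂, a monotone path through both must visit P₁ then P₂; paths through both = C(11, 6)·C(6, 5)·C(13, 4) = 1981980. Avoid both = 155117520 − 42678636 − 8848840 + 1981980 = 105572024.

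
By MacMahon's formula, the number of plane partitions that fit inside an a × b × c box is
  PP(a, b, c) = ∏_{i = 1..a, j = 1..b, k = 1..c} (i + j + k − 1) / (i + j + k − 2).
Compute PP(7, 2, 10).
PP(7, 2, 10) = 77364144

Evaluate the triple product over i = 1..7, j = 1..2, k = 1..10. The factors are (2/1) · (3/2) · (4/3) · (5/4) · (6/5) · (7/6) · (8/7) · (9/8) · … (140 factors total). The numerators and denominators telescope so the product is an integer; carrying out the multiplication exactly gives PP(7, 2, 10) = 77364144.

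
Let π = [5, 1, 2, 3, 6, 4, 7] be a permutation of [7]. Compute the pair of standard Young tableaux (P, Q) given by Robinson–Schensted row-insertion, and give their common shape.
P = [1, 2, 3, 4, 7] / [5, 6];  Q = [1, 3, 4, 5, 7] / [2, 6];  common shape = (5, 2)

Row-insert the values π_1, π_2, … into P one at a time, bumping the leftmost entry strictly greater than the inserted value down to the next row. The recording tableau Q records, in position (i, j), the step at which that cell was added to P.
  Insert 5 (step 1): P = [5];  Q = [1]
  Insert 1 (step 2): P = [1] / [5];  Q = [1] / [2]
  Insert 2 (step 3): P = [1, 2] / [5];  Q = [1, 3] / [2]
  Insert 3 (step 4): P = [1, 2, 3] / [5];  Q = [1, 3, 4] / [2]
  Insert 6 (step 5): P = [1, 2, 3, 6] / [5];  Q = [1, 3, 4, 5] / [2]
  Insert 4 (step 6): P = [1, 2, 3, 4] / [5, 6];  Q = [1, 3, 4, 5] / [2, 6]
  Insert 7 (step 7): P = [1, 2, 3, 4, 7] / [5, 6];  Q = [1, 3, 4, 5, 7] / [2, 6]
Final shape: (5, 2).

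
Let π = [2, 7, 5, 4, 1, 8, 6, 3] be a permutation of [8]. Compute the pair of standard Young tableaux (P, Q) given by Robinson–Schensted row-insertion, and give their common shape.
P = [1, 3, 6] / [2, 4] / [5, 8] / [7];  Q = [1, 2, 6] / [3, 7] / [4, 8] / [5];  common shape = (3, 2, 2, 1)

Row-insert the values π_1, π_2, … into P one at a time, bumping the leftmost entry strictly greater than the inserted value down to the next row. The recording tableau Q records, in position (i, j), the step at which that cell was added to P.
  Insert 2 (step 1): P = [2];  Q = [1]
  Insert 7 (step 2): P = [2, 7];  Q = [1, 2]
  Insert 5 (step 3): P = [2, 5] / [7];  Q = [1, 2] / [3]
  Insert 4 (step 4): P = [2, 4] / [5] / [7];  Q = [1, 2] / [3] / [4]
  Insert 1 (step 5): P = [1, 4] / [2] / [5] / [7];  Q = [1, 2] / [3] / [4] / [5]
  Insert 8 (step 6): P = [1, 4, 8] / [2] / [5] / [7];  Q = [1, 2, 6] / [3] / [4] / [5]
  Insert 6 (step 7): P = [1, 4, 6] / [2, 8] / [5] / [7];  Q = [1, 2, 6] / [3, 7] / [4] / [5]
  Insert 3 (step 8): P = [1, 3, 6] / [2, 4] / [5, 8] / [7];  Q = [1, 2, 6] / [3, 7] / [4, 8] / [5]
Final shape: (3, 2, 2, 1).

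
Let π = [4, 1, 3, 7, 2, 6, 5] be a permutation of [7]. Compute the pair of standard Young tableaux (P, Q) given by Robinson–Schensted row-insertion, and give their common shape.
P = [1, 2, 5] / [3, 6] / [4, 7];  Q = [1, 3, 4] / [2, 6] / [5, 7];  common shape = (3, 2, 2)

Row-insert the values π_1, π_2, … into P one at a time, bumping the leftmost entry strictly greater than the inserted value down to the next row. The recording tableau Q records, in position (i, j), the step at which that cell was added to P.
  Insert 4 (step 1): P = [4];  Q = [1]
  Insert 1 (step 2): P = [1] / [4];  Q = [1] / [2]
  Insert 3 (step 3): P = [1, 3] / [4];  Q = [1, 3] / [2]
  Insert 7 (step 4): P = [1, 3, 7] / [4];  Q = [1, 3, 4] / [2]
  Insert 2 (step 5): P = [1, 2, 7] / [3] / [4];  Q = [1, 3, 4] / [2] / [5]
  Insert 6 (step 6): P = [1, 2, 6] / [3, 7] / [4];  Q = [1, 3, 4] / [2, 6] / [5]
  Insert 5 (step 7): P = [1, 2, 5] / [3, 6] / [4, 7];  Q = [1, 3, 4] / [2, 6] / [5, 7]
Final shape: (3, 2, 2).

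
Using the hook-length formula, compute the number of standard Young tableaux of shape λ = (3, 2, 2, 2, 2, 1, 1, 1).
# SYT of shape (3, 2, 2, 2, 2, 1, 1, 1) = 6006

Hook-length formula: f^λ = n! / Π hook(c), product over all cells c of the Young diagram. For λ = (3, 2, 2, 2, 2, 1, 1, 1), n = 14 boxes. Hook lengths by row (left-to-right, top-to-bottom): [10, 6, 1]; [8, 4]; [7, 3]; [6, 2]; [5, 1]; [3]; [2]; [1]. Product of hooks = 14515200. So f^λ = 14! / 14515200 = 87178291200 / 14515200 = 6006.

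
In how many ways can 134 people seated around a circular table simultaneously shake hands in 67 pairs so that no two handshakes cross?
C_67 = 22033725021956517463358552614056949950

These noncrossing handshakes are counted by the Catalan number C_n = (1/(n + 1)) · C(2n, n). For n = 67: C_67 = (1/68) · C(134, 67) = 1498293301493043187508381577755872596600/68 = 22033725021956517463358552614056949950.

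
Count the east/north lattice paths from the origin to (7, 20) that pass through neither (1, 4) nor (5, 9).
Number of paths = 407949

Inclusion–exclusion. Total paths: C(27, 7) = 888030. Through P₁: C(5, 1)·C(22, 6) = 373065. Through P₂: C(14, 5)·C(13, 2) = 156156. Since P₁ is strictly southwest of P₂, a monotone path through both must visit P₁ then P₂; paths through both = C(5, 1)·C(9, 4)·C(13, 2) = 49140. Avoid both = 888030 − 373065 − 156156 + 49140 = 407949.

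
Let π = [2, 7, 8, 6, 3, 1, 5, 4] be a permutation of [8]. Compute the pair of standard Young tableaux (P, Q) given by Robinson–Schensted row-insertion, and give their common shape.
P = [1, 3, 4] / [2, 5] / [6, 8] / [7];  Q = [1, 2, 3] / [4, 7] / [5, 8] / [6];  common shape = (3, 2, 2, 1)

Row-insert the values π_1, π_2, … into P one at a time, bumping the leftmost entry strictly greater than the inserted value down to the next row. The recording tableau Q records, in position (i, j), the step at which that cell was added to P.
  Insert 2 (step 1): P = [2];  Q = [1]
  Insert 7 (step 2): P = [2, 7];  Q = [1, 2]
  Insert 8 (step 3): P = [2, 7, 8];  Q = [1, 2, 3]
  Insert 6 (step 4): P = [2, 6, 8] / [7];  Q = [1, 2, 3] / [4]
  Insert 3 (step 5): P = [2, 3, 8] / [6] / [7];  Q = [1, 2, 3] / [4] / [5]
  Insert 1 (step 6): P = [1, 3, 8] / [2] / [6] / [7];  Q = [1, 2, 3] / [4] / [5] / [6]
  Insert 5 (step 7): P = [1, 3, 5] / [2, 8] / [6] / [7];  Q = [1, 2, 3] / [4, 7] / [5] / [6]
  Insert 4 (step 8): P = [1, 3, 4] / [2, 5] / [6, 8] / [7];  Q = [1, 2, 3] / [4, 7] / [5, 8] / [6]
Final shape: (3, 2, 2, 1).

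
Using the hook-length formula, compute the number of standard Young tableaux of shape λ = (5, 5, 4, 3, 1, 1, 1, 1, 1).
# SYT of shape (5, 5, 4, 3, 1, 1, 1, 1, 1) = 1034136180

Hook-length formula: f^λ = n! / Π hook(c), product over all cells c of the Young diagram. For λ = (5, 5, 4, 3, 1, 1, 1, 1, 1), n = 22 boxes. Hook lengths by row (left-to-right, top-to-bottom): [13, 7, 6, 4, 2]; [12, 6, 5, 3, 1]; [10, 4, 3, 1]; [8, 2, 1]; [5]; [4]; [3]; [2]; [1]. Product of hooks = 1086898176000. So f^λ = 22! / 1086898176000 = 1124000727777607680000 / 1086898176000 = 1034136180.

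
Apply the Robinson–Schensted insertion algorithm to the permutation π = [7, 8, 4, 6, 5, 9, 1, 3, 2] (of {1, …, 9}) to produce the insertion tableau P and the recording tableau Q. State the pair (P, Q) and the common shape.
P = [1, 2, 9] / [3, 5] / [4, 8] / [6] / [7];  Q = [1, 2, 6] / [3, 4] / [5, 8] / [7] / [9];  common shape = (3, 2, 2, 1, 1)

Row-insert the values π_1, π_2, … into P one at a time, bumping the leftmost entry strictly greater than the inserted value down to the next row. The recording tableau Q records, in position (i, j), the step at which that cell was added to P.
  Insert 7 (step 1): P = [7];  Q = [1]
  Insert 8 (step 2): P = [7, 8];  Q = [1, 2]
  Insert 4 (step 3): P = [4, 8] / [7];  Q = [1, 2] / [3]
  Insert 6 (step 4): P = [4, 6] / [7, 8];  Q = [1, 2] / [3, 4]
  Insert 5 (step 5): P = [4, 5] / [6, 8] / [7];  Q = [1, 2] / [3, 4] / [5]
  Insert 9 (step 6): P = [4, 5, 9] / [6, 8] / [7];  Q = [1, 2, 6] / [3, 4] / [5]
  Insert 1 (step 7): P = [1, 5, 9] / [4, 8] / [6] / [7];  Q = [1, 2, 6] / [3, 4] / [5] / [7]
  Insert 3 (step 8): P = [1, 3, 9] / [4, 5] / [6, 8] / [7];  Q = [1, 2, 6] / [3, 4] / [5, 8] / [7]
  Insert 2 (step 9): P = [1, 2, 9] / [3, 5] / [4, 8] / [6] / [7];  Q = [1, 2, 6] / [3, 4] / [5, 8] / [7] / [9]
Final shape: (3, 2, 2, 1, 1).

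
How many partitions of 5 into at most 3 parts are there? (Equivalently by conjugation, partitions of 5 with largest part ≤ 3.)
p(5, parts ≤ 3) = 5

Partitions of 5 with all parts ≤ 3: 3+2, 3+1+1, 2+2+1, 2+1+1+1, 1+1+1+1+1. Count = 5.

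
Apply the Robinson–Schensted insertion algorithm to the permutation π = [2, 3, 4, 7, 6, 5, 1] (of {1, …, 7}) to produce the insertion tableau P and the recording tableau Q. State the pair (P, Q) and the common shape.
P = [1, 3, 4, 5] / [2] / [6] / [7];  Q = [1, 2, 3, 4] / [5] / [6] / [7];  common shape = (4, 1, 1, 1)

Row-insert the values π_1, π_2, … into P one at a time, bumping the leftmost entry strictly greater than the inserted value down to the next row. The recording tableau Q records, in position (i, j), the step at which that cell was added to P.
  Insert 2 (step 1): P = [2];  Q = [1]
  Insert 3 (step 2): P = [2, 3];  Q = [1, 2]
  Insert 4 (step 3): P = [2, 3, 4];  Q = [1, 2, 3]
  Insert 7 (step 4): P = [2, 3, 4, 7];  Q = [1, 2, 3, 4]
  Insert 6 (step 5): P = [2, 3, 4, 6] / [7];  Q = [1, 2, 3, 4] / [5]
  Insert 5 (step 6): P = [2, 3, 4, 5] / [6] / [7];  Q = [1, 2, 3, 4] / [5] / [6]
  Insert 1 (step 7): P = [1, 3, 4, 5] / [2] / [6] / [7];  Q = [1, 2, 3, 4] / [5] / [6] / [7]
Final shape: (4, 1, 1, 1).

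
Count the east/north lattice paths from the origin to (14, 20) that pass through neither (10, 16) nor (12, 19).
Number of paths = 756144665

Inclusion–exclusion. Total paths: C(34, 14) = 1391975640. Through P₁: C(26, 10)·C(8, 4) = 371821450. Through P₂: C(31, 12)·C(3, 2) = 423361575. Since P₁ is strictly southwest of P₂, a monotone path through both must visit P₁ then P₂; paths through both = C(26, 10)·C(5, 2)·C(3, 2) = 159352050. Avoid both = 1391975640 − 371821450 − 423361575 + 159352050 = 756144665.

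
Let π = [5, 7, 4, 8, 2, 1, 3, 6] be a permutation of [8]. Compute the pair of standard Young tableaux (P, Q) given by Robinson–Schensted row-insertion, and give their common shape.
P = [1, 3, 6] / [2, 7, 8] / [4] / [5];  Q = [1, 2, 4] / [3, 7, 8] / [5] / [6];  common shape = (3, 3, 1, 1)

Row-insert the values π_1, π_2, … into P one at a time, bumping the leftmost entry strictly greater than the inserted value down to the next row. The recording tableau Q records, in position (i, j), the step at which that cell was added to P.
  Insert 5 (step 1): P = [5];  Q = [1]
  Insert 7 (step 2): P = [5, 7];  Q = [1, 2]
  Insert 4 (step 3): P = [4, 7] / [5];  Q = [1, 2] / [3]
  Insert 8 (step 4): P = [4, 7, 8] / [5];  Q = [1, 2, 4] / [3]
  Insert 2 (step 5): P = [2, 7, 8] / [4] / [5];  Q = [1, 2, 4] / [3] / [5]
  Insert 1 (step 6): P = [1, 7, 8] / [2] / [4] / [5];  Q = [1, 2, 4] / [3] / [5] / [6]
  Insert 3 (step 7): P = [1, 3, 8] / [2, 7] / [4] / [5];  Q = [1, 2, 4] / [3, 7] / [5] / [6]
  Insert 6 (step 8): P = [1, 3, 6] / [2, 7, 8] / [4] / [5];  Q = [1, 2, 4] / [3, 7, 8] / [5] / [6]
Final shape: (3, 3, 1, 1).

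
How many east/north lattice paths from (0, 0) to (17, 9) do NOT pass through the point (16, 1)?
Number of paths = 3124397

Total paths from (0, 0) to (17, 9): C(26, 17) = 3124550. Paths through (16, 1): (paths (0, 0) → (16, 1)) × (paths (16, 1) → (17, 9)) = C(17, 16) · C(9, 1) = 17 · 9 = 153. Avoidance count = 3124550 − 153 = 3124397.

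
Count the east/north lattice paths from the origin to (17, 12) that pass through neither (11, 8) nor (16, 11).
Number of paths = 18413109

Inclusion–exclusion. Total paths: C(29, 17) = 51895935. Through P₁: C(19, 11)·C(10, 6) = 15872220. Through P₂: C(27, 16)·C(2, 1) = 26075790. Since P₁ is strictly southwest of P₂, a monotone path through both must visit P₁ then P₂; paths through both = C(19, 11)·C(8, 5)·C(2, 1) = 8465184. Avoid both = 51895935 − 15872220 − 26075790 + 8465184 = 18413109.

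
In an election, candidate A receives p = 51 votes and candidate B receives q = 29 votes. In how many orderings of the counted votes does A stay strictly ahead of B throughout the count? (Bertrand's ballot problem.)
Strict-lead orderings = 1435081439459485119016

Total orderings of the 80 votes with 51 for A: C(80, 51) = 5218477961670854978240. By the Bertrand ballot formula (Cycle Lemma / reflection principle), the number of orderings in which A is strictly ahead of B throughout is (p − q)/(p + q) · C(p + q, p) = (51 − 29)/(51 + 29) · 5218477961670854978240 = 1435081439459485119016.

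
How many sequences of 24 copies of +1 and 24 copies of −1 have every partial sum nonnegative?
C_24 = 1289904147324

These ballot sequences are counted by the Catalan number C_n = (1/(n + 1)) · C(2n, n). For n = 24: C_24 = (1/25) · C(48, 24) = 32247603683100/25 = 1289904147324.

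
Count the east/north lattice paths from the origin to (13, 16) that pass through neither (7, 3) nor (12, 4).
Number of paths = 64593775

Inclusion–exclusion. Total paths: C(29, 13) = 67863915. Through P₁: C(10, 7)·C(19, 6) = 3255840. Through P₂: C(16, 12)·C(13, 1) = 23660. Since P₁ is strictly southwest of P₂, a monotone path through both must visit P₁ then P₂; paths through both = C(10, 7)·C(6, 5)·C(13, 1) = 9360. Avoid both = 67863915 − 3255840 − 23660 + 9360 = 64593775.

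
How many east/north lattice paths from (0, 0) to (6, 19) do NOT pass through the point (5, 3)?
Number of paths = 176148

Total paths from (0, 0) to (6, 19): C(25, 6) = 177100. Paths through (5, 3): (paths (0, 0) → (5, 3)) × (paths (5, 3) → (6, 19)) = C(8, 5) · C(17, 1) = 56 · 17 = 952. Avoidance count = 177100 − 952 = 176148.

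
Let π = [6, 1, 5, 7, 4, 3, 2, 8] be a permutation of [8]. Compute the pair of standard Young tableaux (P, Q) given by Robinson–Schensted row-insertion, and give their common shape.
P = [1, 2, 7, 8] / [3] / [4] / [5] / [6];  Q = [1, 3, 4, 8] / [2] / [5] / [6] / [7];  common shape = (4, 1, 1, 1, 1)

Row-insert the values π_1, π_2, … into P one at a time, bumping the leftmost entry strictly greater than the inserted value down to the next row. The recording tableau Q records, in position (i, j), the step at which that cell was added to P.
  Insert 6 (step 1): P = [6];  Q = [1]
  Insert 1 (step 2): P = [1] / [6];  Q = [1] / [2]
  Insert 5 (step 3): P = [1, 5] / [6];  Q = [1, 3] / [2]
  Insert 7 (step 4): P = [1, 5, 7] / [6];  Q = [1, 3, 4] / [2]
  Insert 4 (step 5): P = [1, 4, 7] / [5] / [6];  Q = [1, 3, 4] / [2] / [5]
  Insert 3 (step 6): P = [1, 3, 7] / [4] / [5] / [6];  Q = [1, 3, 4] / [2] / [5] / [6]
  Insert 2 (step 7): P = [1, 2, 7] / [3] / [4] / [5] / [6];  Q = [1, 3, 4] / [2] / [5] / [6] / [7]
  Insert 8 (step 8): P = [1, 2, 7, 8] / [3] / [4] / [5] / [6];  Q = [1, 3, 4, 8] / [2] / [5] / [6] / [7]
Final shape: (4, 1, 1, 1, 1).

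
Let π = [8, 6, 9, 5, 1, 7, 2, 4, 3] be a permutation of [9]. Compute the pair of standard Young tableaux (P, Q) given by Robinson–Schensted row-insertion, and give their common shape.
P = [1, 2, 3] / [4, 7] / [5, 9] / [6] / [8];  Q = [1, 3, 8] / [2, 6] / [4, 7] / [5] / [9];  common shape = (3, 2, 2, 1, 1)

Row-insert the values π_1, π_2, … into P one at a time, bumping the leftmost entry strictly greater than the inserted value down to the next row. The recording tableau Q records, in position (i, j), the step at which that cell was added to P.
  Insert 8 (step 1): P = [8];  Q = [1]
  Insert 6 (step 2): P = [6] / [8];  Q = [1] / [2]
  Insert 9 (step 3): P = [6, 9] / [8];  Q = [1, 3] / [2]
  Insert 5 (step 4): P = [5, 9] / [6] / [8];  Q = [1, 3] / [2] / [4]
  Insert 1 (step 5): P = [1, 9] / [5] / [6] / [8];  Q = [1, 3] / [2] / [4] / [5]
  Insert 7 (step 6): P = [1, 7] / [5, 9] / [6] / [8];  Q = [1, 3] / [2, 6] / [4] / [5]
  Insert 2 (step 7): P = [1, 2] / [5, 7] / [6, 9] / [8];  Q = [1, 3] / [2, 6] / [4, 7] / [5]
  Insert 4 (step 8): P = [1, 2, 4] / [5, 7] / [6, 9] / [8];  Q = [1, 3, 8] / [2, 6] / [4, 7] / [5]
  Insert 3 (step 9): P = [1, 2, 3] / [4, 7] / [5, 9] / [6] / [8];  Q = [1, 3, 8] / [2, 6] / [4, 7] / [5] / [9]
Final shape: (3, 2, 2, 1, 1).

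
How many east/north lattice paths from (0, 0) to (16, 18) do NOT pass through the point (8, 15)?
Number of paths = 2123059620

Total paths from (0, 0) to (16, 18): C(34, 16) = 2203961430. Paths through (8, 15): (paths (0, 0) → (8, 15)) × (paths (8, 15) → (16, 18)) = C(23, 8) · C(11, 8) = 490314 · 165 = 80901810. Avoidance count = 2203961430 − 80901810 = 2123059620.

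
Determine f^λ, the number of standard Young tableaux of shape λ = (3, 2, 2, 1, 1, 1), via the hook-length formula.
# SYT of shape (3, 2, 2, 1, 1, 1) = 315

Hook-length formula: f^λ = n! / Π hook(c), product over all cells c of the Young diagram. For λ = (3, 2, 2, 1, 1, 1), n = 10 boxes. Hook lengths by row (left-to-right, top-to-bottom): [8, 4, 1]; [6, 2]; [5, 1]; [3]; [2]; [1]. Product of hooks = 11520. So f^λ = 10! / 11520 = 3628800 / 11520 = 315.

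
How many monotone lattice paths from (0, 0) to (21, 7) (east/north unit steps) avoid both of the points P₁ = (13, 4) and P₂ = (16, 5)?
Number of paths = 563931

Inclusion–exclusion. Total paths: C(28, 21) = 1184040. Through P₁: C(17, 13)·C(11, 8) = 392700. Through P₂: C(21, 16)·C(7, 5) = 427329. Since P₁ is strictly southwest of P₂, a monotone path through both must visit P₁ then P₂; paths through both = C(17, 13)·C(4, 3)·C(7, 5) = 199920. Avoid both = 1184040 − 392700 − 427329 + 199920 = 563931.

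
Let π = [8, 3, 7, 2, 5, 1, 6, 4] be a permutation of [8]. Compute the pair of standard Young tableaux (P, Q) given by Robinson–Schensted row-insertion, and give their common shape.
P = [1, 4, 6] / [2, 5] / [3, 7] / [8];  Q = [1, 3, 7] / [2, 5] / [4, 8] / [6];  common shape = (3, 2, 2, 1)

Row-insert the values π_1, π_2, … into P one at a time, bumping the leftmost entry strictly greater than the inserted value down to the next row. The recording tableau Q records, in position (i, j), the step at which that cell was added to P.
  Insert 8 (step 1): P = [8];  Q = [1]
  Insert 3 (step 2): P = [3] / [8];  Q = [1] / [2]
  Insert 7 (step 3): P = [3, 7] / [8];  Q = [1, 3] / [2]
  Insert 2 (step 4): P = [2, 7] / [3] / [8];  Q = [1, 3] / [2] / [4]
  Insert 5 (step 5): P = [2, 5] / [3, 7] / [8];  Q = [1, 3] / [2, 5] / [4]
  Insert 1 (step 6): P = [1, 5] / [2, 7] / [3] / [8];  Q = [1, 3] / [2, 5] / [4] / [6]
  Insert 6 (step 7): P = [1, 5, 6] / [2, 7] / [3] / [8];  Q = [1, 3, 7] / [2, 5] / [4] / [6]
  Insert 4 (step 8): P = [1, 4, 6] / [2, 5] / [3, 7] / [8];  Q = [1, 3, 7] / [2, 5] / [4, 8] / [6]
Final shape: (3, 2, 2, 1).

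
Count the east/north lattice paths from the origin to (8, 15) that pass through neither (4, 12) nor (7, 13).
Number of paths = 215894

Inclusion–exclusion. Total paths: C(23, 8) = 490314. Through P₁: C(16, 4)·C(7, 4) = 63700. Through P₂: C(20, 7)·C(3, 1) = 232560. Since P₁ is strictly southwest of P₂, a monotone path through both must visit P₁ then P₂; paths through both = C(16, 4)·C(4, 3)·C(3, 1) = 21840. Avoid both = 490314 − 63700 − 232560 + 21840 = 215894.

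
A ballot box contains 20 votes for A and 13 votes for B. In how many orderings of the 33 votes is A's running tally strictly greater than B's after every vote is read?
Strict-lead orderings = 121580760

Total orderings of the 33 votes with 20 for A: C(33, 20) = 573166440. By the Bertrand ballot formula (Cycle Lemma / reflection principle), the number of orderings in which A is strictly ahead of B throughout is (p − q)/(p + q) · C(p + q, p) = (20 − 13)/(20 + 13) · 573166440 = 121580760.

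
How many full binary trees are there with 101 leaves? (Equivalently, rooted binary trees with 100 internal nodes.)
C_100 = 896519947090131496687170070074100632420837521538745909320

These full binary trees are counted by the Catalan number C_n = (1/(n + 1)) · C(2n, n). For n = 100: C_100 = (1/101) · C(200, 100) = 90548514656103281165404177077484163874504589675413336841320/101 = 896519947090131496687170070074100632420837521538745909320.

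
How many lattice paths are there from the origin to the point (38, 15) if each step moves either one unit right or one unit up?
Number of paths = 6250347750920

A monotone lattice path from (0, 0) to (38, 15) consists of 38 east steps and 15 north steps in some order, so it is determined by which 38 of the 53 steps are east. The count is C(53, 38) = 6250347750920.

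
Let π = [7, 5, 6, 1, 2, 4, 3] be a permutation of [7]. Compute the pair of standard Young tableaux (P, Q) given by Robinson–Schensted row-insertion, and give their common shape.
P = [1, 2, 3] / [4, 6] / [5] / [7];  Q = [1, 3, 6] / [2, 5] / [4] / [7];  common shape = (3, 2, 1, 1)

Row-insert the values π_1, π_2, … into P one at a time, bumping the leftmost entry strictly greater than the inserted value down to the next row. The recording tableau Q records, in position (i, j), the step at which that cell was added to P.
  Insert 7 (step 1): P = [7];  Q = [1]
  Insert 5 (step 2): P = [5] / [7];  Q = [1] / [2]
  Insert 6 (step 3): P = [5, 6] / [7];  Q = [1, 3] / [2]
  Insert 1 (step 4): P = [1, 6] / [5] / [7];  Q = [1, 3] / [2] / [4]
  Insert 2 (step 5): P = [1, 2] / [5, 6] / [7];  Q = [1, 3] / [2, 5] / [4]
  Insert 4 (step 6): P = [1, 2, 4] / [5, 6] / [7];  Q = [1, 3, 6] / [2, 5] / [4]
  Insert 3 (step 7): P = [1, 2, 3] / [4, 6] / [5] / [7];  Q = [1, 3, 6] / [2, 5] / [4] / [7]
Final shape: (3, 2, 1, 1).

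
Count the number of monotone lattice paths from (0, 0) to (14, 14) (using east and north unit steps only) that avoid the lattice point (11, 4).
Number of paths = 39726210

Total paths from (0, 0) to (14, 14): C(28, 14) = 40116600. Paths through (11, 4): (paths (0, 0) → (11, 4)) × (paths (11, 4) → (14, 14)) = C(15, 11) · C(13, 3) = 1365 · 286 = 390390. Avoidance count = 40116600 − 390390 = 39726210.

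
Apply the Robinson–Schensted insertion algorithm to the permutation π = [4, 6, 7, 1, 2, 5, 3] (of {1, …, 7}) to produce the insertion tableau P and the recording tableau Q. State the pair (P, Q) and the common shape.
P = [1, 2, 3] / [4, 5, 7] / [6];  Q = [1, 2, 3] / [4, 5, 6] / [7];  common shape = (3, 3, 1)

Row-insert the values π_1, π_2, … into P one at a time, bumping the leftmost entry strictly greater than the inserted value down to the next row. The recording tableau Q records, in position (i, j), the step at which that cell was added to P.
  Insert 4 (step 1): P = [4];  Q = [1]
  Insert 6 (step 2): P = [4, 6];  Q = [1, 2]
  Insert 7 (step 3): P = [4, 6, 7];  Q = [1, 2, 3]
  Insert 1 (step 4): P = [1, 6, 7] / [4];  Q = [1, 2, 3] / [4]
  Insert 2 (step 5): P = [1, 2, 7] / [4, 6];  Q = [1, 2, 3] / [4, 5]
  Insert 5 (step 6): P = [1, 2, 5] / [4, 6, 7];  Q = [1, 2, 3] / [4, 5, 6]
  Insert 3 (step 7): P = [1, 2, 3] / [4, 5, 7] / [6];  Q = [1, 2, 3] / [4, 5, 6] / [7]
Final shape: (3, 3, 1).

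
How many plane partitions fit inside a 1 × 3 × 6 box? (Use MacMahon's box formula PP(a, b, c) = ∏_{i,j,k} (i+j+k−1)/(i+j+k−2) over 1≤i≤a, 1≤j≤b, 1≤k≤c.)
PP(1, 3, 6) = 84

Evaluate the triple product over i = 1..1, j = 1..3, k = 1..6. The factors are (2/1) · (3/2) · (4/3) · (5/4) · (6/5) · (7/6) · (3/2) · (4/3) · … (18 factors total). The numerators and denominators telescope so the product is an integer; carrying out the multiplication exactly gives PP(1, 3, 6) = 84.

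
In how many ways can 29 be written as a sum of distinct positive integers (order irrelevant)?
q(29) = 256

A partition into distinct parts is a strictly decreasing sequence summing to n. The recurrence d(n, m) = d(n, m−1) + d(n−m, m−1) (use part m at most once) with q(n) = d(n, n) gives q(29) = 256. (Euler's theorem: # distinct-part partitions = # odd-part partitions.)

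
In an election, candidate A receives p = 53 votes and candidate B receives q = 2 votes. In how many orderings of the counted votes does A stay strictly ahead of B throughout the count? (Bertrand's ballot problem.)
Strict-lead orderings = 1377

Total orderings of the 55 votes with 53 for A: C(55, 53) = 1485. By the Bertrand ballot formula (Cycle Lemma / reflection principle), the number of orderings in which A is strictly ahead of B throughout is (p − q)/(p + q) · C(p + q, p) = (53 − 2)/(53 + 2) · 1485 = 1377.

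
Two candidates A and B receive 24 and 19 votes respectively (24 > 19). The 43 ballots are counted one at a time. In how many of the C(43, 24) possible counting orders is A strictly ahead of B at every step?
Strict-lead orderings = 93078189750

Total orderings of the 43 votes with 24 for A: C(43, 24) = 800472431850. By the Bertrand ballot formula (Cycle Lemma / reflection principle), the number of orderings in which A is strictly ahead of B throughout is (p − q)/(p + q) · C(p + q, p) = (24 − 19)/(24 + 19) · 800472431850 = 93078189750.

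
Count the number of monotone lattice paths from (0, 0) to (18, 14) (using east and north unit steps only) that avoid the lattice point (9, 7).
Number of paths = 340562000

Total paths from (0, 0) to (18, 14): C(32, 18) = 471435600. Paths through (9, 7): (paths (0, 0) → (9, 7)) × (paths (9, 7) → (18, 14)) = C(16, 9) · C(16, 9) = 11440 · 11440 = 130873600. Avoidance count = 471435600 − 130873600 = 340562000.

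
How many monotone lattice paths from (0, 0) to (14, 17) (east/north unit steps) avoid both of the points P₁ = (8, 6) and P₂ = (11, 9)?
Number of paths = 210213897

Inclusion–exclusion. Total paths: C(31, 14) = 265182525. Through P₁: C(14, 8)·C(17, 6) = 37165128. Through P₂: C(20, 11)·C(11, 3) = 27713400. Since P₁ is strictly southwest of P₂, a monotone path through both must visit P₁ then P₂; paths through both = C(14, 8)·C(6, 3)·C(11, 3) = 9909900. Avoid both = 265182525 − 37165128 − 27713400 + 9909900 = 210213897.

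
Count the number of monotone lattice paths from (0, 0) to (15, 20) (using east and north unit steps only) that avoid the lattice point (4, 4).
Number of paths = 2335290510

Total paths from (0, 0) to (15, 20): C(35, 15) = 3247943160. Paths through (4, 4): (paths (0, 0) → (4, 4)) × (paths (4, 4) → (15, 20)) = C(8, 4) · C(27, 11) = 70 · 13037895 = 912652650. Avoidance count = 3247943160 − 912652650 = 2335290510.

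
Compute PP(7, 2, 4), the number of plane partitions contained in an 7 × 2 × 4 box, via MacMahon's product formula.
PP(7, 2, 4) = 32670

Evaluate the triple product over i = 1..7, j = 1..2, k = 1..4. The factors are (2/1) · (3/2) · (4/3) · (5/4) · (3/2) · (4/3) · (5/4) · (6/5) · … (56 factors total). The numerators and denominators telescope so the product is an integer; carrying out the multiplication exactly gives PP(7, 2, 4) = 32670.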